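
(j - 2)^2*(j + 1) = j^3 - 3*j^2 + 4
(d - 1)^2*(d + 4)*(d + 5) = d^4 + 7*d^3 + 3*d^2 - 31*d + 20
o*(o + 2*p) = o^2 + 2*o*p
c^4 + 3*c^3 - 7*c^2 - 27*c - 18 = (c - 3)*(c + 1)*(c + 2)*(c + 3)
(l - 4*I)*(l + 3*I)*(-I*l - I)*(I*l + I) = l^4 + 2*l^3 - I*l^3 + 13*l^2 - 2*I*l^2 + 24*l - I*l + 12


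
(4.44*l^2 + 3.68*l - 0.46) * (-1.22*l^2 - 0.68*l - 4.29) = -5.4168*l^4 - 7.5088*l^3 - 20.9888*l^2 - 15.4744*l + 1.9734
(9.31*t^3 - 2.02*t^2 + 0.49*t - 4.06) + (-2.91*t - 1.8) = 9.31*t^3 - 2.02*t^2 - 2.42*t - 5.86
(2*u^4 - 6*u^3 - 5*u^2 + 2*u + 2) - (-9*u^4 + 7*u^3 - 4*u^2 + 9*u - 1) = 11*u^4 - 13*u^3 - u^2 - 7*u + 3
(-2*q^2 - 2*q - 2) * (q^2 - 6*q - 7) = -2*q^4 + 10*q^3 + 24*q^2 + 26*q + 14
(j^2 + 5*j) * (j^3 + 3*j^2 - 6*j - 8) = j^5 + 8*j^4 + 9*j^3 - 38*j^2 - 40*j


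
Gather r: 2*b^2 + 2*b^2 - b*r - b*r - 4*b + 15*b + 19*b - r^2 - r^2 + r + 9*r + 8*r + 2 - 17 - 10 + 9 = 4*b^2 + 30*b - 2*r^2 + r*(18 - 2*b) - 16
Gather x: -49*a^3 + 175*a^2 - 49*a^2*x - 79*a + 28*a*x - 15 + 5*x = -49*a^3 + 175*a^2 - 79*a + x*(-49*a^2 + 28*a + 5) - 15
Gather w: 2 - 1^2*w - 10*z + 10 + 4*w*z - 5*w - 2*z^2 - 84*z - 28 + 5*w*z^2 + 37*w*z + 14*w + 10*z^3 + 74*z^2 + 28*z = w*(5*z^2 + 41*z + 8) + 10*z^3 + 72*z^2 - 66*z - 16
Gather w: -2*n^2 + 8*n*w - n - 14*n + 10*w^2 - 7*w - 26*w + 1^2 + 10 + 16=-2*n^2 - 15*n + 10*w^2 + w*(8*n - 33) + 27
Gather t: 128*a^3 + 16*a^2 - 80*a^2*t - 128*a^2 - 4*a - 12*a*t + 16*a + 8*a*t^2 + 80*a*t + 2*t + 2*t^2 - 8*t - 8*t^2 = 128*a^3 - 112*a^2 + 12*a + t^2*(8*a - 6) + t*(-80*a^2 + 68*a - 6)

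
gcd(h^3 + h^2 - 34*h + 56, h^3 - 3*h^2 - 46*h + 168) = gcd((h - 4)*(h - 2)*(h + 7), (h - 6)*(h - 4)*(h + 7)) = h^2 + 3*h - 28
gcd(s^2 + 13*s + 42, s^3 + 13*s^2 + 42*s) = s^2 + 13*s + 42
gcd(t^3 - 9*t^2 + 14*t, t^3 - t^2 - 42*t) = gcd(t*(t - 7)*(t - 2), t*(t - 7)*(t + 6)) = t^2 - 7*t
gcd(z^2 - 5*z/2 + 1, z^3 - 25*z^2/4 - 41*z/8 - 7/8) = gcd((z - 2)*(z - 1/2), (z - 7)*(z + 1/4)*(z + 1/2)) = 1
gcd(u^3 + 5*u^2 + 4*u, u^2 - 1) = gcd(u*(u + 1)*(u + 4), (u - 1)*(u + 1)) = u + 1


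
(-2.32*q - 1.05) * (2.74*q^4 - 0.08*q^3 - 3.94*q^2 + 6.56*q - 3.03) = -6.3568*q^5 - 2.6914*q^4 + 9.2248*q^3 - 11.0822*q^2 + 0.1416*q + 3.1815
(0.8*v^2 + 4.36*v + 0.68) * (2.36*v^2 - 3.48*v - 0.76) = 1.888*v^4 + 7.5056*v^3 - 14.176*v^2 - 5.68*v - 0.5168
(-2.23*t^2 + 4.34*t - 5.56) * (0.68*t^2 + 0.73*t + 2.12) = -1.5164*t^4 + 1.3233*t^3 - 5.3402*t^2 + 5.142*t - 11.7872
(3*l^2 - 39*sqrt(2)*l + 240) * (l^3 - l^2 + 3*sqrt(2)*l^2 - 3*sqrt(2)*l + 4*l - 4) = 3*l^5 - 30*sqrt(2)*l^4 - 3*l^4 + 18*l^3 + 30*sqrt(2)*l^3 - 18*l^2 + 564*sqrt(2)*l^2 - 564*sqrt(2)*l + 960*l - 960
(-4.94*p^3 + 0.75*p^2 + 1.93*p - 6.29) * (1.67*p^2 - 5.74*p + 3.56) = -8.2498*p^5 + 29.6081*p^4 - 18.6683*p^3 - 18.9125*p^2 + 42.9754*p - 22.3924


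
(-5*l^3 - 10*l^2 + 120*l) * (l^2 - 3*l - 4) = -5*l^5 + 5*l^4 + 170*l^3 - 320*l^2 - 480*l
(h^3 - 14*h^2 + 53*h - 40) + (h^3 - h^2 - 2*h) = 2*h^3 - 15*h^2 + 51*h - 40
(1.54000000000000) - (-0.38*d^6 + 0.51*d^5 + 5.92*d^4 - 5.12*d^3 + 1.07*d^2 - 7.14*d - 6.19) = 0.38*d^6 - 0.51*d^5 - 5.92*d^4 + 5.12*d^3 - 1.07*d^2 + 7.14*d + 7.73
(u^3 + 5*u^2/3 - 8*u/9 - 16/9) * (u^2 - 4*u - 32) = u^5 - 7*u^4/3 - 356*u^3/9 - 464*u^2/9 + 320*u/9 + 512/9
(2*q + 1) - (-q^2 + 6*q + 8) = q^2 - 4*q - 7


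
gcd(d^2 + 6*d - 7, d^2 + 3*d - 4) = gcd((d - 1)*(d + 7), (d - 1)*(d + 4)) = d - 1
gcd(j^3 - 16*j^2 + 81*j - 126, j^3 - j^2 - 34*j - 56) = j - 7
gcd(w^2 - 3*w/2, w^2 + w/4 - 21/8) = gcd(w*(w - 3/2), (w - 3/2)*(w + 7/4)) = w - 3/2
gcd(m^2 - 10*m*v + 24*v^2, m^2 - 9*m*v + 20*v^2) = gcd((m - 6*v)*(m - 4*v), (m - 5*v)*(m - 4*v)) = -m + 4*v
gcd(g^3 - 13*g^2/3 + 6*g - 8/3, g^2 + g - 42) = 1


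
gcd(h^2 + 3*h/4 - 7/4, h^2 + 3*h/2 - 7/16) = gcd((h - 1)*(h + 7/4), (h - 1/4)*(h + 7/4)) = h + 7/4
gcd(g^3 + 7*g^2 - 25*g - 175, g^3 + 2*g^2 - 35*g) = g^2 + 2*g - 35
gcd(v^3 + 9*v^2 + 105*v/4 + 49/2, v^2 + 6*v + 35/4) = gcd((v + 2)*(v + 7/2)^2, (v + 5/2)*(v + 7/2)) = v + 7/2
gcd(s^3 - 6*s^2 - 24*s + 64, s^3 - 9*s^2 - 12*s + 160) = s^2 - 4*s - 32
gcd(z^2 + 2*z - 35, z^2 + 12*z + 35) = z + 7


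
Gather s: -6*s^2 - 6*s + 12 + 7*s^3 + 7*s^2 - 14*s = 7*s^3 + s^2 - 20*s + 12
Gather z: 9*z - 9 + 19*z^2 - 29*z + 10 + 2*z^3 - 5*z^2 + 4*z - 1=2*z^3 + 14*z^2 - 16*z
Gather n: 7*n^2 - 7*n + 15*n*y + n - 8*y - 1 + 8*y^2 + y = 7*n^2 + n*(15*y - 6) + 8*y^2 - 7*y - 1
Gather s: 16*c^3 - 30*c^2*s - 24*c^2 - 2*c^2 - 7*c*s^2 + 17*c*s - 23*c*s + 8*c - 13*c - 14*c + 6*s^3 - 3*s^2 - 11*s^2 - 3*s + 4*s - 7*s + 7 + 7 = 16*c^3 - 26*c^2 - 19*c + 6*s^3 + s^2*(-7*c - 14) + s*(-30*c^2 - 6*c - 6) + 14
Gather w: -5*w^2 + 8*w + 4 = -5*w^2 + 8*w + 4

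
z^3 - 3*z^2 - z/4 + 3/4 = (z - 3)*(z - 1/2)*(z + 1/2)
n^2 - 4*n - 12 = (n - 6)*(n + 2)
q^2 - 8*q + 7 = (q - 7)*(q - 1)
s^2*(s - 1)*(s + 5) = s^4 + 4*s^3 - 5*s^2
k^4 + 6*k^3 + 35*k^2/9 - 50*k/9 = k*(k - 2/3)*(k + 5/3)*(k + 5)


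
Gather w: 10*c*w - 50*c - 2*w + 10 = -50*c + w*(10*c - 2) + 10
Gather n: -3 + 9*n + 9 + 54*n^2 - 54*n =54*n^2 - 45*n + 6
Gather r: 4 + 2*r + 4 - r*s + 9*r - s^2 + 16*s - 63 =r*(11 - s) - s^2 + 16*s - 55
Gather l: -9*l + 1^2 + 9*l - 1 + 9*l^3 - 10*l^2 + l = 9*l^3 - 10*l^2 + l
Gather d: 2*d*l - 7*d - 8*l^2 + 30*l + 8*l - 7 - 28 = d*(2*l - 7) - 8*l^2 + 38*l - 35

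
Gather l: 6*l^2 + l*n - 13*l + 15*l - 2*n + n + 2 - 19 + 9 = 6*l^2 + l*(n + 2) - n - 8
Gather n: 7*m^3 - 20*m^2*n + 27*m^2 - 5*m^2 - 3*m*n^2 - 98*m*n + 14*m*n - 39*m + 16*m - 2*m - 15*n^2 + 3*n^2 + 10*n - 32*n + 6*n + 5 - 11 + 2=7*m^3 + 22*m^2 - 25*m + n^2*(-3*m - 12) + n*(-20*m^2 - 84*m - 16) - 4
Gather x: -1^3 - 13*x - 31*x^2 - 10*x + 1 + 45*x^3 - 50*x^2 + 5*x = 45*x^3 - 81*x^2 - 18*x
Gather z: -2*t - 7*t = -9*t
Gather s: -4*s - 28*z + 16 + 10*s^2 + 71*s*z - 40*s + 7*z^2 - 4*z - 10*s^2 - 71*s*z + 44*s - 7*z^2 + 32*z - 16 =0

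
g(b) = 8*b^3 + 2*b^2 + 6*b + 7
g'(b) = 24*b^2 + 4*b + 6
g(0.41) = 10.35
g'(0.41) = 11.67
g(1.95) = 85.62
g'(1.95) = 105.06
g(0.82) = 17.68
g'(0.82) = 25.42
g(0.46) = 10.96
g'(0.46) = 12.92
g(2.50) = 159.50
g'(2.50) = 166.00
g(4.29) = 701.18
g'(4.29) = 464.86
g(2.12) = 104.93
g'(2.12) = 122.35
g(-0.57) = 2.75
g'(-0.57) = 11.52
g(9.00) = 6055.00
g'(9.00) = 1986.00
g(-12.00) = -13601.00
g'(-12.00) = 3414.00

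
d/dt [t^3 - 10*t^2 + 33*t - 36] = 3*t^2 - 20*t + 33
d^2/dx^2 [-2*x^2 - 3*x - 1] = -4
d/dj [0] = 0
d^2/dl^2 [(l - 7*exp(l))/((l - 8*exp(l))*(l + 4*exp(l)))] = (-3*l^4*exp(l) + 116*l^3*exp(2*l) + 12*l^3*exp(l) + 2*l^3 - 960*l^2*exp(3*l) - 384*l^2*exp(2*l) - 42*l^2*exp(l) + 4992*l*exp(4*l) + 2688*l*exp(3*l) + 360*l*exp(2*l) - 7168*exp(5*l) - 7680*exp(4*l) - 928*exp(3*l))/(l^6 - 12*l^5*exp(l) - 48*l^4*exp(2*l) + 704*l^3*exp(3*l) + 1536*l^2*exp(4*l) - 12288*l*exp(5*l) - 32768*exp(6*l))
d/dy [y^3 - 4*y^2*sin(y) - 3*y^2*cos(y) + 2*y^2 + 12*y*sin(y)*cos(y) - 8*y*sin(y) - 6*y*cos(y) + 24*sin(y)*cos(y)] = 3*y^2*sin(y) - 4*y^2*cos(y) + 3*y^2 - 2*y*sin(y) - 14*y*cos(y) + 12*y*cos(2*y) + 4*y - 8*sin(y) + 6*sin(2*y) - 6*cos(y) + 24*cos(2*y)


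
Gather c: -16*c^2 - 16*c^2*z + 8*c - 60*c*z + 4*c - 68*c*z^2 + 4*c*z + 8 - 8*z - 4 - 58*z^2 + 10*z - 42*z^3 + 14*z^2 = c^2*(-16*z - 16) + c*(-68*z^2 - 56*z + 12) - 42*z^3 - 44*z^2 + 2*z + 4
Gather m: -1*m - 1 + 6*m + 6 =5*m + 5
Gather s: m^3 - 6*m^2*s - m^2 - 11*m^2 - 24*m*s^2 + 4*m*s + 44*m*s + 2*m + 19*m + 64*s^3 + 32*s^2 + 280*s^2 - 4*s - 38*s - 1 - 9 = m^3 - 12*m^2 + 21*m + 64*s^3 + s^2*(312 - 24*m) + s*(-6*m^2 + 48*m - 42) - 10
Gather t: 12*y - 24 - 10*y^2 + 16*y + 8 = -10*y^2 + 28*y - 16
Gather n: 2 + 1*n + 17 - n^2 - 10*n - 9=-n^2 - 9*n + 10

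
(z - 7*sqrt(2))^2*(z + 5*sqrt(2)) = z^3 - 9*sqrt(2)*z^2 - 42*z + 490*sqrt(2)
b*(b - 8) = b^2 - 8*b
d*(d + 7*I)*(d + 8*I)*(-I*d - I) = -I*d^4 + 15*d^3 - I*d^3 + 15*d^2 + 56*I*d^2 + 56*I*d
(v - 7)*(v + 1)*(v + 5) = v^3 - v^2 - 37*v - 35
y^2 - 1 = (y - 1)*(y + 1)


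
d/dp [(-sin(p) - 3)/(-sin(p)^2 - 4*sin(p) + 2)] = (-6*sin(p) + cos(p)^2 - 15)*cos(p)/(sin(p)^2 + 4*sin(p) - 2)^2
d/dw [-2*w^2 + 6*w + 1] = 6 - 4*w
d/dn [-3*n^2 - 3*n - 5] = -6*n - 3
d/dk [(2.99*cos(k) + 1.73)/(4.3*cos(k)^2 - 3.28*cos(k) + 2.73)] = (12.857*cos(k)^2 + 14.878*cos(k) - 13.8371)*sin(k)/(18.49*cos(k)^4 - 28.208*cos(k)^3 + 34.2364*cos(k)^2 - 17.9088*cos(k) + 7.4529)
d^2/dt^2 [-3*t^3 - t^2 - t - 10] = -18*t - 2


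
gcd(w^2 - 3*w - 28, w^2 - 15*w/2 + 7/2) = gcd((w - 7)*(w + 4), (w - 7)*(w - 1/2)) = w - 7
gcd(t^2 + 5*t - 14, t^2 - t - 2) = t - 2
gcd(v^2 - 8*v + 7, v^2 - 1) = v - 1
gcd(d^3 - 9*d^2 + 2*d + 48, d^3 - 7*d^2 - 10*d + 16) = d^2 - 6*d - 16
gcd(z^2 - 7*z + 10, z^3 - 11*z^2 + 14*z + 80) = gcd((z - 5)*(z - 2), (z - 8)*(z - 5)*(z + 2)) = z - 5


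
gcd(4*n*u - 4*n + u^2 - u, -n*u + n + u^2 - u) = u - 1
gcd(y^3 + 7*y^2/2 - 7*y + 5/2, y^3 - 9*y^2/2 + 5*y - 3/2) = y^2 - 3*y/2 + 1/2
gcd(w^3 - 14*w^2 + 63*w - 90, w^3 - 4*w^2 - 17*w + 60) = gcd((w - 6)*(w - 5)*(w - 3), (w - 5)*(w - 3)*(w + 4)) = w^2 - 8*w + 15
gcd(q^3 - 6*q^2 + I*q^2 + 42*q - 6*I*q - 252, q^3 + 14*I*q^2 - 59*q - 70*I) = q + 7*I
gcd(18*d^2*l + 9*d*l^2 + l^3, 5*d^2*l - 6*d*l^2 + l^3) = l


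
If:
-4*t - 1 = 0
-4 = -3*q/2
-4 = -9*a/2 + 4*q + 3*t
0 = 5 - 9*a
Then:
No Solution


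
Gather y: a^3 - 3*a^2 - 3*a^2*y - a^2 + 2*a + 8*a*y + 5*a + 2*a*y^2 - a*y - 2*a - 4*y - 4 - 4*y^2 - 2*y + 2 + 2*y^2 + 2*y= a^3 - 4*a^2 + 5*a + y^2*(2*a - 2) + y*(-3*a^2 + 7*a - 4) - 2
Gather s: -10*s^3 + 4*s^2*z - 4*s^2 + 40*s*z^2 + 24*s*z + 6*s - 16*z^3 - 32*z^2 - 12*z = -10*s^3 + s^2*(4*z - 4) + s*(40*z^2 + 24*z + 6) - 16*z^3 - 32*z^2 - 12*z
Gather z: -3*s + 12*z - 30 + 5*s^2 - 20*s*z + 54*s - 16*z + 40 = 5*s^2 + 51*s + z*(-20*s - 4) + 10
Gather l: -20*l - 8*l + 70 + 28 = 98 - 28*l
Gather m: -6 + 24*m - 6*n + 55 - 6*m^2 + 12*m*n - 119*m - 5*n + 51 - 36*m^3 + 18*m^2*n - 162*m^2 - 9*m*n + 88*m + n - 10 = -36*m^3 + m^2*(18*n - 168) + m*(3*n - 7) - 10*n + 90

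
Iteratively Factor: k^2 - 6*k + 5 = (k - 5)*(k - 1)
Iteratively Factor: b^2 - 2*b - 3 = (b - 3)*(b + 1)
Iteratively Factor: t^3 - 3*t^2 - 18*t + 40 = (t + 4)*(t^2 - 7*t + 10) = (t - 5)*(t + 4)*(t - 2)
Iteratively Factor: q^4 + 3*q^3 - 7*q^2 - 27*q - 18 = (q - 3)*(q^3 + 6*q^2 + 11*q + 6) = (q - 3)*(q + 1)*(q^2 + 5*q + 6) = (q - 3)*(q + 1)*(q + 2)*(q + 3)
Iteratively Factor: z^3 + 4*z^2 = (z)*(z^2 + 4*z) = z*(z + 4)*(z)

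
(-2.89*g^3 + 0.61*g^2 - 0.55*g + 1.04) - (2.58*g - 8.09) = -2.89*g^3 + 0.61*g^2 - 3.13*g + 9.13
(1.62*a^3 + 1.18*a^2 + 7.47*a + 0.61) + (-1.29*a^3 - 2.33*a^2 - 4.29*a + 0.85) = 0.33*a^3 - 1.15*a^2 + 3.18*a + 1.46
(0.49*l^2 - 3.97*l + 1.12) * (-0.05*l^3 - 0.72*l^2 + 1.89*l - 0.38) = -0.0245*l^5 - 0.1543*l^4 + 3.7285*l^3 - 8.4959*l^2 + 3.6254*l - 0.4256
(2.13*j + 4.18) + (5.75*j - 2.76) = 7.88*j + 1.42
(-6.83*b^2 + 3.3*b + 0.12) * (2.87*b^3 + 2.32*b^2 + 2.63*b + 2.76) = -19.6021*b^5 - 6.3746*b^4 - 9.9625*b^3 - 9.8934*b^2 + 9.4236*b + 0.3312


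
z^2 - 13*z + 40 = (z - 8)*(z - 5)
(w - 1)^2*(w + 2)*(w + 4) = w^4 + 4*w^3 - 3*w^2 - 10*w + 8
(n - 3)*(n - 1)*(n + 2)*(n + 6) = n^4 + 4*n^3 - 17*n^2 - 24*n + 36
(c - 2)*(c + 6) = c^2 + 4*c - 12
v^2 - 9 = (v - 3)*(v + 3)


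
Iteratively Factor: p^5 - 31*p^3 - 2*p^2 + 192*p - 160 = (p - 2)*(p^4 + 2*p^3 - 27*p^2 - 56*p + 80) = (p - 5)*(p - 2)*(p^3 + 7*p^2 + 8*p - 16) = (p - 5)*(p - 2)*(p + 4)*(p^2 + 3*p - 4) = (p - 5)*(p - 2)*(p - 1)*(p + 4)*(p + 4)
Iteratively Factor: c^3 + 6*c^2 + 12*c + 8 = (c + 2)*(c^2 + 4*c + 4) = (c + 2)^2*(c + 2)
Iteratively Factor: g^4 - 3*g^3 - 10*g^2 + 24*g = (g)*(g^3 - 3*g^2 - 10*g + 24) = g*(g - 2)*(g^2 - g - 12) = g*(g - 4)*(g - 2)*(g + 3)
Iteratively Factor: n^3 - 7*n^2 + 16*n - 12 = (n - 2)*(n^2 - 5*n + 6) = (n - 2)^2*(n - 3)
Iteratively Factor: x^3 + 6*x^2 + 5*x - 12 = (x + 4)*(x^2 + 2*x - 3) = (x - 1)*(x + 4)*(x + 3)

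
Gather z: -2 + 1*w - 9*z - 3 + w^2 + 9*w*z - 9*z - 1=w^2 + w + z*(9*w - 18) - 6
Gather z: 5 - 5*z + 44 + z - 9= 40 - 4*z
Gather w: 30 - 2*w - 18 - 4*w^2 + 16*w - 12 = -4*w^2 + 14*w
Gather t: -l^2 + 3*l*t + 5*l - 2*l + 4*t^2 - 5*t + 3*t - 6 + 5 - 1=-l^2 + 3*l + 4*t^2 + t*(3*l - 2) - 2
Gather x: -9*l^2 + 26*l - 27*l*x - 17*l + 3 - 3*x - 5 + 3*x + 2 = -9*l^2 - 27*l*x + 9*l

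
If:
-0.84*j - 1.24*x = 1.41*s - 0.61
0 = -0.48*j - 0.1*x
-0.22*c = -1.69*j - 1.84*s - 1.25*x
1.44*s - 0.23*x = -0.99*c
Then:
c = 0.96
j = -0.25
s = -0.47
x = 1.19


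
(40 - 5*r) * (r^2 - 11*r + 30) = -5*r^3 + 95*r^2 - 590*r + 1200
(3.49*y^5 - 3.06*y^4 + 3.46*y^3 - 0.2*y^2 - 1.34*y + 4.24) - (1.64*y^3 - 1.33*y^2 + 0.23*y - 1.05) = 3.49*y^5 - 3.06*y^4 + 1.82*y^3 + 1.13*y^2 - 1.57*y + 5.29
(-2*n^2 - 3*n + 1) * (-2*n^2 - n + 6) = 4*n^4 + 8*n^3 - 11*n^2 - 19*n + 6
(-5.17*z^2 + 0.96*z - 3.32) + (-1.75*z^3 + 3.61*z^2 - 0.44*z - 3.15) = -1.75*z^3 - 1.56*z^2 + 0.52*z - 6.47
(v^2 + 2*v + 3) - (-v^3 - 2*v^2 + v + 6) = v^3 + 3*v^2 + v - 3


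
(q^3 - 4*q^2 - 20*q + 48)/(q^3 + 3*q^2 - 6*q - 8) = (q - 6)/(q + 1)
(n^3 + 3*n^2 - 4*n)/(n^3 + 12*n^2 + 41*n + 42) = n*(n^2 + 3*n - 4)/(n^3 + 12*n^2 + 41*n + 42)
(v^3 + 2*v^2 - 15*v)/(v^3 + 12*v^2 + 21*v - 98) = v*(v^2 + 2*v - 15)/(v^3 + 12*v^2 + 21*v - 98)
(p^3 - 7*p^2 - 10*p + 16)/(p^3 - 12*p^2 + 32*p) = (p^2 + p - 2)/(p*(p - 4))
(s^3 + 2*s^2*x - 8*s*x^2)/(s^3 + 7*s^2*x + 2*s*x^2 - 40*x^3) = s/(s + 5*x)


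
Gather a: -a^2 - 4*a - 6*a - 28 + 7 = -a^2 - 10*a - 21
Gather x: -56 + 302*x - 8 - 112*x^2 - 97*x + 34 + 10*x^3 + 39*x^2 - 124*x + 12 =10*x^3 - 73*x^2 + 81*x - 18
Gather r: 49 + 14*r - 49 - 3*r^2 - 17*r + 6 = -3*r^2 - 3*r + 6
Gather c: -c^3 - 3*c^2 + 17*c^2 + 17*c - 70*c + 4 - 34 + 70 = -c^3 + 14*c^2 - 53*c + 40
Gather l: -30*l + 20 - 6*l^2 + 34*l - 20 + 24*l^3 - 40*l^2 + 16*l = 24*l^3 - 46*l^2 + 20*l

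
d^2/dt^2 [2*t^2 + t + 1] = 4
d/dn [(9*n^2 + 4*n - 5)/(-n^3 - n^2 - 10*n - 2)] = (9*n^4 + 8*n^3 - 101*n^2 - 46*n - 58)/(n^6 + 2*n^5 + 21*n^4 + 24*n^3 + 104*n^2 + 40*n + 4)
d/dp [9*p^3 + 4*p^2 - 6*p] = 27*p^2 + 8*p - 6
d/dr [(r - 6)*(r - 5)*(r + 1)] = 3*r^2 - 20*r + 19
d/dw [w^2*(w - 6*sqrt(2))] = 3*w*(w - 4*sqrt(2))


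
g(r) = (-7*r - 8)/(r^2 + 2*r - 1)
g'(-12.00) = 0.06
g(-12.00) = 0.64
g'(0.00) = 23.00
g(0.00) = 8.00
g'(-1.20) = 3.61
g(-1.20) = -0.20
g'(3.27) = 0.57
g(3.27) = -1.90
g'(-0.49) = 5.56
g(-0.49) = 2.63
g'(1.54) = 3.24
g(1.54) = -4.22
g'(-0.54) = 5.13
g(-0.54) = 2.36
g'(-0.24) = 9.67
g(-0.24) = 4.44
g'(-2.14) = 42.44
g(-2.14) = -9.97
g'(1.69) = 2.55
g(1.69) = -3.79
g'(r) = (-7*r - 8)*(-2*r - 2)/(r^2 + 2*r - 1)^2 - 7/(r^2 + 2*r - 1) = (7*r^2 + 16*r + 23)/(r^4 + 4*r^3 + 2*r^2 - 4*r + 1)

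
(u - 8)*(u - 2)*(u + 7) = u^3 - 3*u^2 - 54*u + 112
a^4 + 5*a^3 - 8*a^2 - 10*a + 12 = (a - 1)*(a + 6)*(a - sqrt(2))*(a + sqrt(2))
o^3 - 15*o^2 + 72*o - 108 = (o - 6)^2*(o - 3)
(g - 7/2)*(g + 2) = g^2 - 3*g/2 - 7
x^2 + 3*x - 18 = (x - 3)*(x + 6)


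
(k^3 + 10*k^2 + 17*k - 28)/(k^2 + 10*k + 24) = (k^2 + 6*k - 7)/(k + 6)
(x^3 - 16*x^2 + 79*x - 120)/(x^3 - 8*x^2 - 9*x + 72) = (x - 5)/(x + 3)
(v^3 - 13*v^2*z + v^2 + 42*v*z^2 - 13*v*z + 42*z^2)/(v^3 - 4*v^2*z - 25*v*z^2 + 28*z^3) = (-v^2 + 6*v*z - v + 6*z)/(-v^2 - 3*v*z + 4*z^2)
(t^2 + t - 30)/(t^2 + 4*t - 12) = (t - 5)/(t - 2)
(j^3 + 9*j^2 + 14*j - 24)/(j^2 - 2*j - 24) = (j^2 + 5*j - 6)/(j - 6)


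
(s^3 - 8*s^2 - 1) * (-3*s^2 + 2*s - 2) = -3*s^5 + 26*s^4 - 18*s^3 + 19*s^2 - 2*s + 2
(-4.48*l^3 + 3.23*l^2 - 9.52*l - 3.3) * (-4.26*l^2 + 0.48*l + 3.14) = 19.0848*l^5 - 15.9102*l^4 + 28.0384*l^3 + 19.6306*l^2 - 31.4768*l - 10.362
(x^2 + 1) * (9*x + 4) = 9*x^3 + 4*x^2 + 9*x + 4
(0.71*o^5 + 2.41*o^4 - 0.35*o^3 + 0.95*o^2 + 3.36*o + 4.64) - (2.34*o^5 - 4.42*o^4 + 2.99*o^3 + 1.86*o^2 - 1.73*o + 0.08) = -1.63*o^5 + 6.83*o^4 - 3.34*o^3 - 0.91*o^2 + 5.09*o + 4.56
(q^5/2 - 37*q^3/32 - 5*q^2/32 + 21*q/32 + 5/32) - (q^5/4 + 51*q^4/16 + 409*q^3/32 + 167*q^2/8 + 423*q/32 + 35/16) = q^5/4 - 51*q^4/16 - 223*q^3/16 - 673*q^2/32 - 201*q/16 - 65/32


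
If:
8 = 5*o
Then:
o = 8/5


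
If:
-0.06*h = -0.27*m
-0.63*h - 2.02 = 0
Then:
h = -3.21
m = -0.71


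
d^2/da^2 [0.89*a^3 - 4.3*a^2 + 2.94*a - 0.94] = 5.34*a - 8.6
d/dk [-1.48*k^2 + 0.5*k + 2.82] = 0.5 - 2.96*k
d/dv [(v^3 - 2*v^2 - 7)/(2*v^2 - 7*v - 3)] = (2*v^4 - 14*v^3 + 5*v^2 + 40*v - 49)/(4*v^4 - 28*v^3 + 37*v^2 + 42*v + 9)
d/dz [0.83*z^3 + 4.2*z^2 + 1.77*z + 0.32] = 2.49*z^2 + 8.4*z + 1.77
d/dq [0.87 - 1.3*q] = -1.30000000000000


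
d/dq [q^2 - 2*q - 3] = 2*q - 2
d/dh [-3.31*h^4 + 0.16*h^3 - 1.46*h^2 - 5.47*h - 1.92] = -13.24*h^3 + 0.48*h^2 - 2.92*h - 5.47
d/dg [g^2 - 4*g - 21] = 2*g - 4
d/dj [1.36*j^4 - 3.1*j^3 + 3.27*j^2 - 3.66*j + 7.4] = 5.44*j^3 - 9.3*j^2 + 6.54*j - 3.66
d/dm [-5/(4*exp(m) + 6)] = 5*exp(m)/(2*exp(m) + 3)^2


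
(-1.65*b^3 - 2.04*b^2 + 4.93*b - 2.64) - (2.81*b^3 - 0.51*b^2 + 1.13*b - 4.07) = -4.46*b^3 - 1.53*b^2 + 3.8*b + 1.43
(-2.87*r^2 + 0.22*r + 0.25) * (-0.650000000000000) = 1.8655*r^2 - 0.143*r - 0.1625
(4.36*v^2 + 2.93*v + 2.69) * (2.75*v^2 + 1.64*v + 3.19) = 11.99*v^4 + 15.2079*v^3 + 26.1111*v^2 + 13.7583*v + 8.5811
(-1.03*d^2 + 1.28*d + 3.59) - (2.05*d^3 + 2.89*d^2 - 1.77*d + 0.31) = -2.05*d^3 - 3.92*d^2 + 3.05*d + 3.28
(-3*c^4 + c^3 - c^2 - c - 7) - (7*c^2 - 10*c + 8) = -3*c^4 + c^3 - 8*c^2 + 9*c - 15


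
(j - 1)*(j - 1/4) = j^2 - 5*j/4 + 1/4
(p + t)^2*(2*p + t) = 2*p^3 + 5*p^2*t + 4*p*t^2 + t^3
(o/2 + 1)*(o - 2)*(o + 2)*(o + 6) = o^4/2 + 4*o^3 + 4*o^2 - 16*o - 24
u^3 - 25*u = u*(u - 5)*(u + 5)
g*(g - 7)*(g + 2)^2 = g^4 - 3*g^3 - 24*g^2 - 28*g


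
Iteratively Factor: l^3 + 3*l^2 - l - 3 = (l - 1)*(l^2 + 4*l + 3) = (l - 1)*(l + 1)*(l + 3)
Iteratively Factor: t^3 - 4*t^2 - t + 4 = (t - 1)*(t^2 - 3*t - 4) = (t - 4)*(t - 1)*(t + 1)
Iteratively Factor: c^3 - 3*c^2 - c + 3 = (c + 1)*(c^2 - 4*c + 3) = (c - 3)*(c + 1)*(c - 1)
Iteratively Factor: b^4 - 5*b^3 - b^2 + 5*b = (b + 1)*(b^3 - 6*b^2 + 5*b) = (b - 1)*(b + 1)*(b^2 - 5*b) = (b - 5)*(b - 1)*(b + 1)*(b)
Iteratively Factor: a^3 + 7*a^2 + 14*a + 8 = (a + 4)*(a^2 + 3*a + 2) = (a + 1)*(a + 4)*(a + 2)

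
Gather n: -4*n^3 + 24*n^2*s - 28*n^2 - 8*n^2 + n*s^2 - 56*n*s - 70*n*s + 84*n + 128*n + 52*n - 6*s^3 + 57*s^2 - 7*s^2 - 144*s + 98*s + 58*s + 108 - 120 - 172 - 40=-4*n^3 + n^2*(24*s - 36) + n*(s^2 - 126*s + 264) - 6*s^3 + 50*s^2 + 12*s - 224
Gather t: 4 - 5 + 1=0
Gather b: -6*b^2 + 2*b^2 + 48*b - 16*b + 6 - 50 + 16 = -4*b^2 + 32*b - 28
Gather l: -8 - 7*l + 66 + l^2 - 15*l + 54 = l^2 - 22*l + 112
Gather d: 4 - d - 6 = -d - 2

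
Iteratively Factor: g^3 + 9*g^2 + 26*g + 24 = (g + 2)*(g^2 + 7*g + 12) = (g + 2)*(g + 4)*(g + 3)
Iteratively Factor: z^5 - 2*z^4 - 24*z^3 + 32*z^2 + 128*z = (z + 2)*(z^4 - 4*z^3 - 16*z^2 + 64*z) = z*(z + 2)*(z^3 - 4*z^2 - 16*z + 64) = z*(z - 4)*(z + 2)*(z^2 - 16) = z*(z - 4)^2*(z + 2)*(z + 4)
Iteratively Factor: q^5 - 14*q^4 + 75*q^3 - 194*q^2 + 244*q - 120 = (q - 5)*(q^4 - 9*q^3 + 30*q^2 - 44*q + 24) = (q - 5)*(q - 2)*(q^3 - 7*q^2 + 16*q - 12) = (q - 5)*(q - 2)^2*(q^2 - 5*q + 6) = (q - 5)*(q - 3)*(q - 2)^2*(q - 2)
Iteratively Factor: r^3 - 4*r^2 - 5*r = (r - 5)*(r^2 + r) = (r - 5)*(r + 1)*(r)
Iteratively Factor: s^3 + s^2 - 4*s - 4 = (s + 2)*(s^2 - s - 2) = (s - 2)*(s + 2)*(s + 1)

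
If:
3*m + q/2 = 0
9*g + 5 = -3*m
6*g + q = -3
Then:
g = -13/24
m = -1/24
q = 1/4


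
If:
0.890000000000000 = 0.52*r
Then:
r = 1.71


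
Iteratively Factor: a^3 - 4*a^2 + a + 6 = (a - 3)*(a^2 - a - 2) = (a - 3)*(a - 2)*(a + 1)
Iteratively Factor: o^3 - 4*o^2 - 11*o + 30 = (o + 3)*(o^2 - 7*o + 10) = (o - 2)*(o + 3)*(o - 5)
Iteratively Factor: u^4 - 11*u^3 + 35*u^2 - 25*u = (u - 1)*(u^3 - 10*u^2 + 25*u) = (u - 5)*(u - 1)*(u^2 - 5*u) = (u - 5)^2*(u - 1)*(u)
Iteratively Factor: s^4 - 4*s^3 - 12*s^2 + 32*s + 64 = (s + 2)*(s^3 - 6*s^2 + 32) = (s - 4)*(s + 2)*(s^2 - 2*s - 8) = (s - 4)^2*(s + 2)*(s + 2)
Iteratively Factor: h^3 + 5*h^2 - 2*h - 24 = (h + 4)*(h^2 + h - 6) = (h - 2)*(h + 4)*(h + 3)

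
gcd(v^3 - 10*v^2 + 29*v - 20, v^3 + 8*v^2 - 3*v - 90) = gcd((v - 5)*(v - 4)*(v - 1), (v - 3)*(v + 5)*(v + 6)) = 1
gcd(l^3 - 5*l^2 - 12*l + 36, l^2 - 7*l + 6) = l - 6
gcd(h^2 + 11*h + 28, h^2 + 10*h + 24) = h + 4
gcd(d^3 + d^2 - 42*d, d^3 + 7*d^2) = d^2 + 7*d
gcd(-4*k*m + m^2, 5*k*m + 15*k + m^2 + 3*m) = 1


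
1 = 1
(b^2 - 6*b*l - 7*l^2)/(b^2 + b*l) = (b - 7*l)/b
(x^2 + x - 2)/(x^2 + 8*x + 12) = (x - 1)/(x + 6)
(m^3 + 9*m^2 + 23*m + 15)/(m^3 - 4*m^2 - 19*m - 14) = (m^2 + 8*m + 15)/(m^2 - 5*m - 14)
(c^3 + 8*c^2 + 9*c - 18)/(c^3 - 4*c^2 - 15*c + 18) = (c + 6)/(c - 6)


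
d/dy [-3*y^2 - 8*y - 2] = -6*y - 8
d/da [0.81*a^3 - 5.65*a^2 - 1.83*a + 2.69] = 2.43*a^2 - 11.3*a - 1.83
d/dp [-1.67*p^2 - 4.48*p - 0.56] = -3.34*p - 4.48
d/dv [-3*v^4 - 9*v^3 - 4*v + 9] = -12*v^3 - 27*v^2 - 4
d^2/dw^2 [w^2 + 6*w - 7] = 2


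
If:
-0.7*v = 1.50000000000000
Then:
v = -2.14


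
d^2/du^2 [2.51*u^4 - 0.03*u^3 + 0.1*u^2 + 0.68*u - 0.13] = 30.12*u^2 - 0.18*u + 0.2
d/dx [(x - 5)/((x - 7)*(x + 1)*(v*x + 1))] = (-v*(x - 7)*(x - 5)*(x + 1) + (5 - x)*(x - 7)*(v*x + 1) + (5 - x)*(x + 1)*(v*x + 1) + (x - 7)*(x + 1)*(v*x + 1))/((x - 7)^2*(x + 1)^2*(v*x + 1)^2)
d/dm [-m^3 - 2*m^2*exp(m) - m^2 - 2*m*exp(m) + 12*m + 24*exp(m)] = -2*m^2*exp(m) - 3*m^2 - 6*m*exp(m) - 2*m + 22*exp(m) + 12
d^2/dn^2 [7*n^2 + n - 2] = 14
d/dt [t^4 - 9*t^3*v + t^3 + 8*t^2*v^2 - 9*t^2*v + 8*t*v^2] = 4*t^3 - 27*t^2*v + 3*t^2 + 16*t*v^2 - 18*t*v + 8*v^2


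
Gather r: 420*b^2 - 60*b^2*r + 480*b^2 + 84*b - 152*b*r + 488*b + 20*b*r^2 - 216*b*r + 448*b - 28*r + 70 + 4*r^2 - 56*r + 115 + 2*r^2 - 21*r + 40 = 900*b^2 + 1020*b + r^2*(20*b + 6) + r*(-60*b^2 - 368*b - 105) + 225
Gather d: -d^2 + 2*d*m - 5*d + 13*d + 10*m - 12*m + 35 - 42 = -d^2 + d*(2*m + 8) - 2*m - 7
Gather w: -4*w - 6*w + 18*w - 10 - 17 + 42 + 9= 8*w + 24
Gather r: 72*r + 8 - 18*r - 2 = 54*r + 6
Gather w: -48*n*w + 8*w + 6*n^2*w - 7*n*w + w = w*(6*n^2 - 55*n + 9)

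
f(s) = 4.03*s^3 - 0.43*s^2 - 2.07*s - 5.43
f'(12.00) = 1728.57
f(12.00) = 6871.65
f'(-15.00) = 2731.08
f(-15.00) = -13672.38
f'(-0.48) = 1.13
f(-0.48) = -4.98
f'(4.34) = 221.92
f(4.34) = 306.93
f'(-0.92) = 8.95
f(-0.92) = -7.03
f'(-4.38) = 233.64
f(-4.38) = -343.24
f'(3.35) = 130.73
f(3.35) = 134.32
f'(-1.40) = 22.83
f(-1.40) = -14.43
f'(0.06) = -2.08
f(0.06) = -5.55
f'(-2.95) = 105.68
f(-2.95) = -106.53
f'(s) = 12.09*s^2 - 0.86*s - 2.07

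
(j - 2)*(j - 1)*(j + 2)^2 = j^4 + j^3 - 6*j^2 - 4*j + 8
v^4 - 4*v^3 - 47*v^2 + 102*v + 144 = (v - 8)*(v - 3)*(v + 1)*(v + 6)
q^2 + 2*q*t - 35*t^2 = (q - 5*t)*(q + 7*t)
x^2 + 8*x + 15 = (x + 3)*(x + 5)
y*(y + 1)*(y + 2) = y^3 + 3*y^2 + 2*y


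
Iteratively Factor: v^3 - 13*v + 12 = (v + 4)*(v^2 - 4*v + 3) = (v - 3)*(v + 4)*(v - 1)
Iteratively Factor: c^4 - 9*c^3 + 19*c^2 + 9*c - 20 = (c - 5)*(c^3 - 4*c^2 - c + 4) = (c - 5)*(c + 1)*(c^2 - 5*c + 4) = (c - 5)*(c - 4)*(c + 1)*(c - 1)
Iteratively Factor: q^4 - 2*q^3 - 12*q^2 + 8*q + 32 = (q - 2)*(q^3 - 12*q - 16) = (q - 2)*(q + 2)*(q^2 - 2*q - 8) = (q - 2)*(q + 2)^2*(q - 4)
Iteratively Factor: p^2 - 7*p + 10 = (p - 5)*(p - 2)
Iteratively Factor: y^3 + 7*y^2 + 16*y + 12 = (y + 2)*(y^2 + 5*y + 6) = (y + 2)*(y + 3)*(y + 2)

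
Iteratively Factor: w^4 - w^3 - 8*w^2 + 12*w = (w)*(w^3 - w^2 - 8*w + 12) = w*(w - 2)*(w^2 + w - 6) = w*(w - 2)^2*(w + 3)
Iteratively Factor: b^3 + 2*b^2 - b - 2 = (b - 1)*(b^2 + 3*b + 2) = (b - 1)*(b + 2)*(b + 1)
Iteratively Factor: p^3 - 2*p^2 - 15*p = (p)*(p^2 - 2*p - 15) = p*(p + 3)*(p - 5)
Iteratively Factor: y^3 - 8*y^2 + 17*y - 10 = (y - 5)*(y^2 - 3*y + 2) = (y - 5)*(y - 1)*(y - 2)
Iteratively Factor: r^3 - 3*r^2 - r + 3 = (r - 1)*(r^2 - 2*r - 3) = (r - 3)*(r - 1)*(r + 1)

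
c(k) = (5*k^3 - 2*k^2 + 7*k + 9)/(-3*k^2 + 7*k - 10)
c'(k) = (6*k - 7)*(5*k^3 - 2*k^2 + 7*k + 9)/(-3*k^2 + 7*k - 10)^2 + (15*k^2 - 4*k + 7)/(-3*k^2 + 7*k - 10)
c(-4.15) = 4.54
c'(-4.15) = -1.51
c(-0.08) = -0.80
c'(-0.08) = -1.26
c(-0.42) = -0.40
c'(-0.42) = -1.12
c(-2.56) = 2.23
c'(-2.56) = -1.38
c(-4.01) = 4.33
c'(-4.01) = -1.50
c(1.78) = -6.15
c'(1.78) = -3.52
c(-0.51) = -0.30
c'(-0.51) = -1.11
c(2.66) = -8.53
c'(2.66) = -2.07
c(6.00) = -13.93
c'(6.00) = -1.56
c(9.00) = -18.71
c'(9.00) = -1.61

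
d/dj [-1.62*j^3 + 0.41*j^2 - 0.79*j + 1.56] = -4.86*j^2 + 0.82*j - 0.79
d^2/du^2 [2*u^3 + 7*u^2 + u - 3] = 12*u + 14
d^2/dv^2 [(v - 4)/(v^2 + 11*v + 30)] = 2*((v - 4)*(2*v + 11)^2 - (3*v + 7)*(v^2 + 11*v + 30))/(v^2 + 11*v + 30)^3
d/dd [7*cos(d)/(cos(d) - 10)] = 70*sin(d)/(cos(d) - 10)^2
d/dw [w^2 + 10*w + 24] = 2*w + 10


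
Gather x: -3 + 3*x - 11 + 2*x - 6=5*x - 20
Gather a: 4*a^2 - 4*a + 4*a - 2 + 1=4*a^2 - 1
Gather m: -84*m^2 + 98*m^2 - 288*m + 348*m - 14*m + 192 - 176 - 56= 14*m^2 + 46*m - 40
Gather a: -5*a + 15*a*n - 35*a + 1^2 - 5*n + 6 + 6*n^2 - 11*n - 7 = a*(15*n - 40) + 6*n^2 - 16*n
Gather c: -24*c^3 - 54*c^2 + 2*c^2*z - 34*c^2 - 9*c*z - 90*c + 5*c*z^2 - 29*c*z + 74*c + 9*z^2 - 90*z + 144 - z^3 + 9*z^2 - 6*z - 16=-24*c^3 + c^2*(2*z - 88) + c*(5*z^2 - 38*z - 16) - z^3 + 18*z^2 - 96*z + 128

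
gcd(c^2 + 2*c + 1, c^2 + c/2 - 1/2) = c + 1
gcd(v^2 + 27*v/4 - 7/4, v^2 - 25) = 1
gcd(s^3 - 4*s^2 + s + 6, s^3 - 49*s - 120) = 1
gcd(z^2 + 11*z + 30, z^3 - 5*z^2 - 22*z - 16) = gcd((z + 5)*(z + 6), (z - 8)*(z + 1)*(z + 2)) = 1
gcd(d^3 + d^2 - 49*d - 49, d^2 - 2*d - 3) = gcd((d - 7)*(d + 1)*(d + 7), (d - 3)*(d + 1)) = d + 1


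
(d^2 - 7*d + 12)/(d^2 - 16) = (d - 3)/(d + 4)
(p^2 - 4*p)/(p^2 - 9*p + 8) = p*(p - 4)/(p^2 - 9*p + 8)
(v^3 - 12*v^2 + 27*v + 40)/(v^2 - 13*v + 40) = v + 1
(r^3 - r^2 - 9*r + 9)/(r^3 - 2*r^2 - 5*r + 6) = (r + 3)/(r + 2)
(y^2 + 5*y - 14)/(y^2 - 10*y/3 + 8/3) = 3*(y + 7)/(3*y - 4)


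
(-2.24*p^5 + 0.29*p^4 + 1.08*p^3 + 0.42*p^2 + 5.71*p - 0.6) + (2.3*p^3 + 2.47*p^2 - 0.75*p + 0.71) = -2.24*p^5 + 0.29*p^4 + 3.38*p^3 + 2.89*p^2 + 4.96*p + 0.11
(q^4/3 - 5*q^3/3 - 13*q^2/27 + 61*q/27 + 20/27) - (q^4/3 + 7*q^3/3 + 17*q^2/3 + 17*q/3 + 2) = -4*q^3 - 166*q^2/27 - 92*q/27 - 34/27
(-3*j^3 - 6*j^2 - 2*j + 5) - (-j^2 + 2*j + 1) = -3*j^3 - 5*j^2 - 4*j + 4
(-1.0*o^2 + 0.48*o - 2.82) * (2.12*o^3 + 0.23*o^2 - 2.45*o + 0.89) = -2.12*o^5 + 0.7876*o^4 - 3.418*o^3 - 2.7146*o^2 + 7.3362*o - 2.5098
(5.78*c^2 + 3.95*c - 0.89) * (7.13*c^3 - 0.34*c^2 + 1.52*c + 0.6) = 41.2114*c^5 + 26.1983*c^4 + 1.0969*c^3 + 9.7746*c^2 + 1.0172*c - 0.534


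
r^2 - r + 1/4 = (r - 1/2)^2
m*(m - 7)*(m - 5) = m^3 - 12*m^2 + 35*m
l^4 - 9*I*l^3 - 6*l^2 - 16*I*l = l*(l - 8*I)*(l - 2*I)*(l + I)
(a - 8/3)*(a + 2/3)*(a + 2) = a^3 - 52*a/9 - 32/9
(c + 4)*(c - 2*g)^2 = c^3 - 4*c^2*g + 4*c^2 + 4*c*g^2 - 16*c*g + 16*g^2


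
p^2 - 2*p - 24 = (p - 6)*(p + 4)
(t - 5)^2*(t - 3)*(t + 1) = t^4 - 12*t^3 + 42*t^2 - 20*t - 75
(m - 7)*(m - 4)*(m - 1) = m^3 - 12*m^2 + 39*m - 28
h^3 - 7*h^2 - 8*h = h*(h - 8)*(h + 1)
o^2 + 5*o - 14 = (o - 2)*(o + 7)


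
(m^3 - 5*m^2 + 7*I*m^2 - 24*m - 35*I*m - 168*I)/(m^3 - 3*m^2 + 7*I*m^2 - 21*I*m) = (m^2 - 5*m - 24)/(m*(m - 3))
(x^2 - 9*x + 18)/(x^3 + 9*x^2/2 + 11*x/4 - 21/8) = 8*(x^2 - 9*x + 18)/(8*x^3 + 36*x^2 + 22*x - 21)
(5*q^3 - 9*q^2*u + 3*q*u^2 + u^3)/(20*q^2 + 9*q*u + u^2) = (q^2 - 2*q*u + u^2)/(4*q + u)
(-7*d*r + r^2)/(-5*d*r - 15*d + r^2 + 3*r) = r*(7*d - r)/(5*d*r + 15*d - r^2 - 3*r)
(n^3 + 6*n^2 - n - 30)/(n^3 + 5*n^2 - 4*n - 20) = (n + 3)/(n + 2)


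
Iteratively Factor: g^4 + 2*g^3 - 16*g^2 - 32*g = (g + 2)*(g^3 - 16*g) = g*(g + 2)*(g^2 - 16) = g*(g + 2)*(g + 4)*(g - 4)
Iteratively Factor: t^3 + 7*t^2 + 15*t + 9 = (t + 3)*(t^2 + 4*t + 3) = (t + 3)^2*(t + 1)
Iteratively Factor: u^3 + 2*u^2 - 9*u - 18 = (u + 2)*(u^2 - 9) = (u - 3)*(u + 2)*(u + 3)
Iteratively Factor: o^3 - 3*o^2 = (o)*(o^2 - 3*o) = o^2*(o - 3)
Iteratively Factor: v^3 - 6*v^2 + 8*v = (v - 2)*(v^2 - 4*v) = (v - 4)*(v - 2)*(v)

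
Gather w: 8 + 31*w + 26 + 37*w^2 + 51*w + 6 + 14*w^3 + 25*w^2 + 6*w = 14*w^3 + 62*w^2 + 88*w + 40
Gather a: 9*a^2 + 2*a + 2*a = 9*a^2 + 4*a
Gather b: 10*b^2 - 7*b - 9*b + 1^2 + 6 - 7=10*b^2 - 16*b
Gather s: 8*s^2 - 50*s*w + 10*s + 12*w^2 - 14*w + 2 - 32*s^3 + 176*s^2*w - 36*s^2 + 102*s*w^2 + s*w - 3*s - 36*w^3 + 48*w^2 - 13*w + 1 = -32*s^3 + s^2*(176*w - 28) + s*(102*w^2 - 49*w + 7) - 36*w^3 + 60*w^2 - 27*w + 3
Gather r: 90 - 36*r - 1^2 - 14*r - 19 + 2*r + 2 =72 - 48*r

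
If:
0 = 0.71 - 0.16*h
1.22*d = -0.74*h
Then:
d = -2.69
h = 4.44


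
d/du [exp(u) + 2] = exp(u)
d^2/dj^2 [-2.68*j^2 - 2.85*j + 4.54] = -5.36000000000000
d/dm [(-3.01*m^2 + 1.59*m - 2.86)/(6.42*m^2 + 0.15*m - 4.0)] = (-10.6593*m^2 + 60.8024*m - 5.931)/(41.2164*m^4 + 1.926*m^3 - 51.3375*m^2 - 1.2*m + 16.0)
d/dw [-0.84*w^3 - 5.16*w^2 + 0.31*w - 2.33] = -2.52*w^2 - 10.32*w + 0.31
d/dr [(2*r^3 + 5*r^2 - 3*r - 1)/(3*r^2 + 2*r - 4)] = (6*r^4 + 8*r^3 - 5*r^2 - 34*r + 14)/(9*r^4 + 12*r^3 - 20*r^2 - 16*r + 16)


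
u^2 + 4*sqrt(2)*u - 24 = (u - 2*sqrt(2))*(u + 6*sqrt(2))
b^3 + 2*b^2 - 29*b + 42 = (b - 3)*(b - 2)*(b + 7)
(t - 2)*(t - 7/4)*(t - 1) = t^3 - 19*t^2/4 + 29*t/4 - 7/2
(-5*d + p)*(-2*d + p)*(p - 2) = 10*d^2*p - 20*d^2 - 7*d*p^2 + 14*d*p + p^3 - 2*p^2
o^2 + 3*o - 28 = (o - 4)*(o + 7)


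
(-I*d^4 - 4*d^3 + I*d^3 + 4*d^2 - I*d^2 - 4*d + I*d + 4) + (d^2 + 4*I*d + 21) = -I*d^4 - 4*d^3 + I*d^3 + 5*d^2 - I*d^2 - 4*d + 5*I*d + 25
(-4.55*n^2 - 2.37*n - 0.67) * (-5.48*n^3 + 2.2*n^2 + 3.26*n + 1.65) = 24.934*n^5 + 2.9776*n^4 - 16.3754*n^3 - 16.7077*n^2 - 6.0947*n - 1.1055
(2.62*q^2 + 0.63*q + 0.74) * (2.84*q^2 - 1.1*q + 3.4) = 7.4408*q^4 - 1.0928*q^3 + 10.3166*q^2 + 1.328*q + 2.516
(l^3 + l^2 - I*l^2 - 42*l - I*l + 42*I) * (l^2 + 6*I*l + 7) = l^5 + l^4 + 5*I*l^4 - 29*l^3 + 5*I*l^3 + 13*l^2 - 217*I*l^2 - 546*l - 7*I*l + 294*I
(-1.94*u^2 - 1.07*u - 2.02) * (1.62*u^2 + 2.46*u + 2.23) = -3.1428*u^4 - 6.5058*u^3 - 10.2308*u^2 - 7.3553*u - 4.5046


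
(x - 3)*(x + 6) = x^2 + 3*x - 18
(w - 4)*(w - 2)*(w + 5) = w^3 - w^2 - 22*w + 40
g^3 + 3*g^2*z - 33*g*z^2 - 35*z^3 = (g - 5*z)*(g + z)*(g + 7*z)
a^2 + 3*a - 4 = (a - 1)*(a + 4)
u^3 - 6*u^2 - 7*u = u*(u - 7)*(u + 1)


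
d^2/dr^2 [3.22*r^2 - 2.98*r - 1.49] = 6.44000000000000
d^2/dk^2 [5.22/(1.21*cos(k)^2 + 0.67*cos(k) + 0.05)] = (-30.570408*(1 - cos(k)^2)^2 - 12.695562*cos(k)^3 - 16.365222*cos(k)^2 + 25.565994*cos(k) + 34.625304)/(1.21*cos(k)^2 + 0.67*cos(k) + 0.05)^3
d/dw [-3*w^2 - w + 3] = -6*w - 1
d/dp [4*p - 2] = 4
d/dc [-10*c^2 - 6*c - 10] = -20*c - 6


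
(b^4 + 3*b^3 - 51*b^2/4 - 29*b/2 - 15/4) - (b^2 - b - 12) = b^4 + 3*b^3 - 55*b^2/4 - 27*b/2 + 33/4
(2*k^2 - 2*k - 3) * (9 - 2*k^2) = -4*k^4 + 4*k^3 + 24*k^2 - 18*k - 27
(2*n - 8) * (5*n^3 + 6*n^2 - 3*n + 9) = 10*n^4 - 28*n^3 - 54*n^2 + 42*n - 72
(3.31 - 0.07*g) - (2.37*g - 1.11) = 4.42 - 2.44*g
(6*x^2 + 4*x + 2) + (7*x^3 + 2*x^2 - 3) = 7*x^3 + 8*x^2 + 4*x - 1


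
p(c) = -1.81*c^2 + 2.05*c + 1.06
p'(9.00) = -30.53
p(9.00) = -127.10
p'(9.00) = -30.53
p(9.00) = -127.10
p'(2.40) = -6.64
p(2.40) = -4.45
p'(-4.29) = 17.58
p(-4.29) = -41.05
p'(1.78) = -4.39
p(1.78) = -1.03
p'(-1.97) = 9.18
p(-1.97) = -10.00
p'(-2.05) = 9.47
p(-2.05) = -10.75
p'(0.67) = -0.38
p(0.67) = 1.62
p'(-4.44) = 18.12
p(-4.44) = -43.72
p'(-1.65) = 8.02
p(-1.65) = -7.25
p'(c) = 2.05 - 3.62*c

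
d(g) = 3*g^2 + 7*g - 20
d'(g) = 6*g + 7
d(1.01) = -9.87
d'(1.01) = 13.06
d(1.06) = -9.21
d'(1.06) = 13.36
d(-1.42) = -23.89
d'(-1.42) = -1.52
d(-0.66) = -23.31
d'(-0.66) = 3.04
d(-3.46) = -8.31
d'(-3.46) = -13.76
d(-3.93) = -1.18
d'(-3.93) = -16.58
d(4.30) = 65.57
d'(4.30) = 32.80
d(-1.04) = -24.04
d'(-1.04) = 0.76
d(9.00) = 286.00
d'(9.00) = 61.00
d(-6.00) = 46.00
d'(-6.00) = -29.00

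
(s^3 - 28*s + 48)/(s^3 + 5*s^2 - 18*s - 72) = (s - 2)/(s + 3)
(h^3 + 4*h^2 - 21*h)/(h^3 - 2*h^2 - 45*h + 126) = h/(h - 6)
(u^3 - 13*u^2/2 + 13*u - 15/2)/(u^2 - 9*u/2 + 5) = (u^2 - 4*u + 3)/(u - 2)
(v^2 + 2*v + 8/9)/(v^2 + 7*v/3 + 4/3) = (v + 2/3)/(v + 1)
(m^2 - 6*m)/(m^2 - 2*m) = (m - 6)/(m - 2)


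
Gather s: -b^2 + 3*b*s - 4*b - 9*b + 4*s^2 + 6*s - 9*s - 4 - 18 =-b^2 - 13*b + 4*s^2 + s*(3*b - 3) - 22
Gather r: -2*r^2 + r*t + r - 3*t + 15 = -2*r^2 + r*(t + 1) - 3*t + 15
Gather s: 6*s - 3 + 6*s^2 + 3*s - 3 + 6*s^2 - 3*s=12*s^2 + 6*s - 6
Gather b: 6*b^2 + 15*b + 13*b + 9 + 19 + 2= 6*b^2 + 28*b + 30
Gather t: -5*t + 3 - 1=2 - 5*t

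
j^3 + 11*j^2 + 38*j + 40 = (j + 2)*(j + 4)*(j + 5)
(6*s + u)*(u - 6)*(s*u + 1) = 6*s^2*u^2 - 36*s^2*u + s*u^3 - 6*s*u^2 + 6*s*u - 36*s + u^2 - 6*u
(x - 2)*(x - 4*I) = x^2 - 2*x - 4*I*x + 8*I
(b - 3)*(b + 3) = b^2 - 9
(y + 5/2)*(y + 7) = y^2 + 19*y/2 + 35/2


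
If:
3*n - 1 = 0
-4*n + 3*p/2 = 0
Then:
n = 1/3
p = 8/9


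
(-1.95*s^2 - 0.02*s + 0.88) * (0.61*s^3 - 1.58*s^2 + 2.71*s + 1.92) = -1.1895*s^5 + 3.0688*s^4 - 4.7161*s^3 - 5.1886*s^2 + 2.3464*s + 1.6896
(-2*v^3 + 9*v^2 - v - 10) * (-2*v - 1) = 4*v^4 - 16*v^3 - 7*v^2 + 21*v + 10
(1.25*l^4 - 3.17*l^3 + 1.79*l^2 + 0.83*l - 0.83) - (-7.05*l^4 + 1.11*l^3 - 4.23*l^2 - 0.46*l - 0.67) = 8.3*l^4 - 4.28*l^3 + 6.02*l^2 + 1.29*l - 0.16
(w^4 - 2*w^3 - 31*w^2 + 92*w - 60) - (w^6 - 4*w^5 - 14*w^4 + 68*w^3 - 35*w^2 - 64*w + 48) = -w^6 + 4*w^5 + 15*w^4 - 70*w^3 + 4*w^2 + 156*w - 108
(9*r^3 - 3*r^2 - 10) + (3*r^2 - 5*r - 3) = 9*r^3 - 5*r - 13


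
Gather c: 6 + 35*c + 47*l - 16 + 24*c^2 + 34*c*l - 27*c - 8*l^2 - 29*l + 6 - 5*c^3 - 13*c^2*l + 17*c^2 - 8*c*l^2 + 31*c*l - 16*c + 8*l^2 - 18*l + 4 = -5*c^3 + c^2*(41 - 13*l) + c*(-8*l^2 + 65*l - 8)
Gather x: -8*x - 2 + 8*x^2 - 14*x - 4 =8*x^2 - 22*x - 6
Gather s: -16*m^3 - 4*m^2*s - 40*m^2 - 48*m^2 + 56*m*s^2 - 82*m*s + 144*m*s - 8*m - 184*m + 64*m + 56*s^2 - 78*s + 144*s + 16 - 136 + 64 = -16*m^3 - 88*m^2 - 128*m + s^2*(56*m + 56) + s*(-4*m^2 + 62*m + 66) - 56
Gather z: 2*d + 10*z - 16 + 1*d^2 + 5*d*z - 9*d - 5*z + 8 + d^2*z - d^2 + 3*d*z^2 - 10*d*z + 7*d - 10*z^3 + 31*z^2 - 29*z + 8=-10*z^3 + z^2*(3*d + 31) + z*(d^2 - 5*d - 24)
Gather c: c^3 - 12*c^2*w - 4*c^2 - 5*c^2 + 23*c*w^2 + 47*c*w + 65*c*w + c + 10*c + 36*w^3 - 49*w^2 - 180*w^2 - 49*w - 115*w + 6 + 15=c^3 + c^2*(-12*w - 9) + c*(23*w^2 + 112*w + 11) + 36*w^3 - 229*w^2 - 164*w + 21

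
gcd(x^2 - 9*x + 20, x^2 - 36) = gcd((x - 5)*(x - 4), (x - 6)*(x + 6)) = 1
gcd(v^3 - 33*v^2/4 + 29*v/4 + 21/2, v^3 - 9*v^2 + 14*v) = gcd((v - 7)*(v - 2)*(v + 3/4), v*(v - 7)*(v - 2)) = v^2 - 9*v + 14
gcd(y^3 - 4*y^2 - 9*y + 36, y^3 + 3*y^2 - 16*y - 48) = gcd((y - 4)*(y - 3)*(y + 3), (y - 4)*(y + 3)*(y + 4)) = y^2 - y - 12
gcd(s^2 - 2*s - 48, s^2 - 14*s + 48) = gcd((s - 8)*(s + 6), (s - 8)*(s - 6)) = s - 8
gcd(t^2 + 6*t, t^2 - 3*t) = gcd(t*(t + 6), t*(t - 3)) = t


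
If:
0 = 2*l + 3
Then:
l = -3/2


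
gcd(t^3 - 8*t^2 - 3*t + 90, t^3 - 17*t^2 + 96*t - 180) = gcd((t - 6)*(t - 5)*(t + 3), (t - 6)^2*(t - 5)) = t^2 - 11*t + 30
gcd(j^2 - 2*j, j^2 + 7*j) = j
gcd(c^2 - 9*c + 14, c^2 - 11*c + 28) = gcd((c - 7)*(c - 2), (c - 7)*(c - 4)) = c - 7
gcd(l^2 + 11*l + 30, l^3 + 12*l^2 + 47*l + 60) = l + 5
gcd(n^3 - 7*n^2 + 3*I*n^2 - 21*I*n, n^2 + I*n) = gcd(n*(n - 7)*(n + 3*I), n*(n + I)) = n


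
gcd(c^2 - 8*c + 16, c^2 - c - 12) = c - 4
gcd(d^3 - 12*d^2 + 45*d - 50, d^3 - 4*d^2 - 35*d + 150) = d^2 - 10*d + 25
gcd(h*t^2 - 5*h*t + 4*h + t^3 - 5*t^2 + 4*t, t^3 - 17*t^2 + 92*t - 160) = t - 4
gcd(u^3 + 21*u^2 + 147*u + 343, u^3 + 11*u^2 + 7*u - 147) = u^2 + 14*u + 49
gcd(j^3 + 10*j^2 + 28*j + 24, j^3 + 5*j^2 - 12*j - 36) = j^2 + 8*j + 12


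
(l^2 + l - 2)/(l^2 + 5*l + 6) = (l - 1)/(l + 3)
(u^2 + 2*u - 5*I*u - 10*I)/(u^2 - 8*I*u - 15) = (u + 2)/(u - 3*I)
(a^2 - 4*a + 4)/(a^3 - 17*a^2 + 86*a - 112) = (a - 2)/(a^2 - 15*a + 56)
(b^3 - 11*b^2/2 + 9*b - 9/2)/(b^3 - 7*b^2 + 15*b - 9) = (b - 3/2)/(b - 3)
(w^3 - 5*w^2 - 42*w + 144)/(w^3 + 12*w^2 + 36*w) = (w^2 - 11*w + 24)/(w*(w + 6))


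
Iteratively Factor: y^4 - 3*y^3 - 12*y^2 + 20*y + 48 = (y + 2)*(y^3 - 5*y^2 - 2*y + 24) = (y - 4)*(y + 2)*(y^2 - y - 6) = (y - 4)*(y - 3)*(y + 2)*(y + 2)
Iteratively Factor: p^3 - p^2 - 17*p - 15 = (p + 3)*(p^2 - 4*p - 5) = (p + 1)*(p + 3)*(p - 5)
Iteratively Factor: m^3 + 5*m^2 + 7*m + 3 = (m + 3)*(m^2 + 2*m + 1) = (m + 1)*(m + 3)*(m + 1)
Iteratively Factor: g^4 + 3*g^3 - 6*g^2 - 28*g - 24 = (g + 2)*(g^3 + g^2 - 8*g - 12) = (g + 2)^2*(g^2 - g - 6) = (g - 3)*(g + 2)^2*(g + 2)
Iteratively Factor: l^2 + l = (l + 1)*(l)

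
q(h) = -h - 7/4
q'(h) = -1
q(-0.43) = -1.32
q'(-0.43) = -1.00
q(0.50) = -2.25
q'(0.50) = -1.00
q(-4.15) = 2.40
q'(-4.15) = -1.00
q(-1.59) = -0.16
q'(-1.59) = -1.00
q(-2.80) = 1.05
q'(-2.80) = -1.00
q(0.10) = -1.85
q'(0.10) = -1.00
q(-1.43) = -0.32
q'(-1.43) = -1.00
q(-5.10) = 3.35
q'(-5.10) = -1.00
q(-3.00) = 1.25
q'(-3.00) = -1.00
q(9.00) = -10.75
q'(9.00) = -1.00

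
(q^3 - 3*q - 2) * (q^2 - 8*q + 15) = q^5 - 8*q^4 + 12*q^3 + 22*q^2 - 29*q - 30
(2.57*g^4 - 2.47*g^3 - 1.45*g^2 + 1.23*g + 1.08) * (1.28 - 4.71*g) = -12.1047*g^5 + 14.9233*g^4 + 3.6679*g^3 - 7.6493*g^2 - 3.5124*g + 1.3824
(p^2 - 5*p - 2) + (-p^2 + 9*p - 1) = 4*p - 3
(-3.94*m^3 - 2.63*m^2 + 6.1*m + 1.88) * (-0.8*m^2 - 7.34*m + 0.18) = 3.152*m^5 + 31.0236*m^4 + 13.715*m^3 - 46.7514*m^2 - 12.7012*m + 0.3384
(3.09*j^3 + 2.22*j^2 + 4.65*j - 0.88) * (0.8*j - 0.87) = 2.472*j^4 - 0.9123*j^3 + 1.7886*j^2 - 4.7495*j + 0.7656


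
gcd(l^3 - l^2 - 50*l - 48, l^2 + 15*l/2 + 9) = l + 6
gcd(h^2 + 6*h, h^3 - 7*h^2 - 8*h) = h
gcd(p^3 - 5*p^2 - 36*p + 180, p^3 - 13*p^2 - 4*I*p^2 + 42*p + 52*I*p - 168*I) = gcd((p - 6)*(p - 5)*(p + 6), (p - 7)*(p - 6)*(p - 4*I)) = p - 6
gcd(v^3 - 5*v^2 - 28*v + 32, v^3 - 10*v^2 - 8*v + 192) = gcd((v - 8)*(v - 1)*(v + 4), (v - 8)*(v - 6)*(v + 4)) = v^2 - 4*v - 32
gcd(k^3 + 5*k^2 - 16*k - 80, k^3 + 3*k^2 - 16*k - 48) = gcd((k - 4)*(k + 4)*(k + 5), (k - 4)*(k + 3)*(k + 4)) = k^2 - 16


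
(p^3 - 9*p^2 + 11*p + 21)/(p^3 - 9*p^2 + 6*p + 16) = (p^2 - 10*p + 21)/(p^2 - 10*p + 16)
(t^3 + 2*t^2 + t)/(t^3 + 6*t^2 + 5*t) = (t + 1)/(t + 5)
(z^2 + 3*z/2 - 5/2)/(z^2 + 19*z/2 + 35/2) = (z - 1)/(z + 7)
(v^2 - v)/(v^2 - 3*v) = (v - 1)/(v - 3)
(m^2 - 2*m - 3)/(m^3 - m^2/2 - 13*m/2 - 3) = 2*(m + 1)/(2*m^2 + 5*m + 2)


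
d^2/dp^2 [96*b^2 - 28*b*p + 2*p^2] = 4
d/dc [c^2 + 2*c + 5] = 2*c + 2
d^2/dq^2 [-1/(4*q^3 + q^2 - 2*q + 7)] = 2*((12*q + 1)*(4*q^3 + q^2 - 2*q + 7) - 4*(6*q^2 + q - 1)^2)/(4*q^3 + q^2 - 2*q + 7)^3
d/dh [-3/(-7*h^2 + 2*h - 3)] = 6*(1 - 7*h)/(7*h^2 - 2*h + 3)^2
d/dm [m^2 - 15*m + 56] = 2*m - 15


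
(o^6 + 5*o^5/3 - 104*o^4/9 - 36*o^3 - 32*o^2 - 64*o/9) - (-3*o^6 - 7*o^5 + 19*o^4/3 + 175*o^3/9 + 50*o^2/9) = 4*o^6 + 26*o^5/3 - 161*o^4/9 - 499*o^3/9 - 338*o^2/9 - 64*o/9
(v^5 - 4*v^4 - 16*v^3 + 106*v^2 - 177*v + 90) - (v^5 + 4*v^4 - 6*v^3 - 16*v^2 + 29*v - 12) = -8*v^4 - 10*v^3 + 122*v^2 - 206*v + 102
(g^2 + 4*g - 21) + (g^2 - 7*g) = 2*g^2 - 3*g - 21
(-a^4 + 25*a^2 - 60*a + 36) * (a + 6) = -a^5 - 6*a^4 + 25*a^3 + 90*a^2 - 324*a + 216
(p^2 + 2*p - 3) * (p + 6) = p^3 + 8*p^2 + 9*p - 18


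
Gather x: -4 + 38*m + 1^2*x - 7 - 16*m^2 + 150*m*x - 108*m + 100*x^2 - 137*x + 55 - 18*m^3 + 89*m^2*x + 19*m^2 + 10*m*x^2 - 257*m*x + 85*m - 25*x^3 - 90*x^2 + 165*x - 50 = -18*m^3 + 3*m^2 + 15*m - 25*x^3 + x^2*(10*m + 10) + x*(89*m^2 - 107*m + 29) - 6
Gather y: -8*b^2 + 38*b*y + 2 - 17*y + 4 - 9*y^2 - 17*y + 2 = -8*b^2 - 9*y^2 + y*(38*b - 34) + 8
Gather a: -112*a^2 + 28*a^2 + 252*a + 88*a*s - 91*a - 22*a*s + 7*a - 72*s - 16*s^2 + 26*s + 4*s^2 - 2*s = -84*a^2 + a*(66*s + 168) - 12*s^2 - 48*s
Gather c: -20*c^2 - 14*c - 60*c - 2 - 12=-20*c^2 - 74*c - 14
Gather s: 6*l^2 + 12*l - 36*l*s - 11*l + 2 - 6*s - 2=6*l^2 + l + s*(-36*l - 6)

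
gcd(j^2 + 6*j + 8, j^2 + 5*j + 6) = j + 2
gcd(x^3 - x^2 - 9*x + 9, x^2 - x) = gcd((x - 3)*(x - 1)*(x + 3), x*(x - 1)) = x - 1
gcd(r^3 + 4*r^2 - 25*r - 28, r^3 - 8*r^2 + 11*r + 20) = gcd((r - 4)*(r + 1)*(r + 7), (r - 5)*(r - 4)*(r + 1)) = r^2 - 3*r - 4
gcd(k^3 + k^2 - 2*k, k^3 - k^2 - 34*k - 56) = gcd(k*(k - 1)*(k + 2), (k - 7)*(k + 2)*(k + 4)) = k + 2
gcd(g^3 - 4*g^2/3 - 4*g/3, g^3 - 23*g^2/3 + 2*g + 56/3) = g - 2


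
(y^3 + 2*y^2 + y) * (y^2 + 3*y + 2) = y^5 + 5*y^4 + 9*y^3 + 7*y^2 + 2*y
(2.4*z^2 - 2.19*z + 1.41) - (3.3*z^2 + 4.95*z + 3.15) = -0.9*z^2 - 7.14*z - 1.74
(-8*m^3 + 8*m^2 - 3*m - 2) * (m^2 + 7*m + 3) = -8*m^5 - 48*m^4 + 29*m^3 + m^2 - 23*m - 6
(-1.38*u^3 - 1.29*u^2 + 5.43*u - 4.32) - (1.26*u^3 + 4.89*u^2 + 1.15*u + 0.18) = -2.64*u^3 - 6.18*u^2 + 4.28*u - 4.5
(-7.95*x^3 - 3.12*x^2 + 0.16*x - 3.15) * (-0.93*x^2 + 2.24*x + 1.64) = 7.3935*x^5 - 14.9064*x^4 - 20.1756*x^3 - 1.8289*x^2 - 6.7936*x - 5.166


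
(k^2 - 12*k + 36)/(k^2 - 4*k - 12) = (k - 6)/(k + 2)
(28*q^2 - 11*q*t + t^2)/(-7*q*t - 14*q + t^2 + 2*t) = (-4*q + t)/(t + 2)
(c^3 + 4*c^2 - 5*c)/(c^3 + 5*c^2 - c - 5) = c/(c + 1)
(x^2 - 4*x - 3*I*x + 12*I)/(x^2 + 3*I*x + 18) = (x - 4)/(x + 6*I)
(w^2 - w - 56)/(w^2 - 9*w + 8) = (w + 7)/(w - 1)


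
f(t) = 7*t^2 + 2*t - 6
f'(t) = 14*t + 2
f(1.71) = 17.89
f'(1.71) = 25.94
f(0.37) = -4.30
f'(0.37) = 7.18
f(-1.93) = 16.21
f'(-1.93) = -25.02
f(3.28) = 75.87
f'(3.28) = 47.92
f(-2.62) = 36.81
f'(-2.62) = -34.68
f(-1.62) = 9.13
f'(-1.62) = -20.68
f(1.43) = 11.17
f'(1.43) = 22.02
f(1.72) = 18.15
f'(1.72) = 26.08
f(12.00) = 1026.00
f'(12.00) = 170.00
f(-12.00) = 978.00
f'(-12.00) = -166.00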